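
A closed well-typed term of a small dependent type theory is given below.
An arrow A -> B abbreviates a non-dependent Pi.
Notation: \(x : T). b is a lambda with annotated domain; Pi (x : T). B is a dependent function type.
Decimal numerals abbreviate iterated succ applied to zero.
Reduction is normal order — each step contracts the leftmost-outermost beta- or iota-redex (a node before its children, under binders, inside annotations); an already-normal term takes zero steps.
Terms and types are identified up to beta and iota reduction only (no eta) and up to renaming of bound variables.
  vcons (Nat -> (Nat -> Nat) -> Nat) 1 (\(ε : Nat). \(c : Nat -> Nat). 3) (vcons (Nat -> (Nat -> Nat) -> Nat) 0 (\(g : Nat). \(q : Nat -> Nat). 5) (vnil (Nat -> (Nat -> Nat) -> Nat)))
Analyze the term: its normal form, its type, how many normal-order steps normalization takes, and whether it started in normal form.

reduced normal form:
  vcons (Nat -> (Nat -> Nat) -> Nat) 1 (\(ε : Nat). \(c : Nat -> Nat). 3) (vcons (Nat -> (Nat -> Nat) -> Nat) 0 (\(g : Nat). \(q : Nat -> Nat). 5) (vnil (Nat -> (Nat -> Nat) -> Nat)))
type:
  Vec (Nat -> (Nat -> Nat) -> Nat) 2
reduction steps (normal order): 0
term was already normal: yes


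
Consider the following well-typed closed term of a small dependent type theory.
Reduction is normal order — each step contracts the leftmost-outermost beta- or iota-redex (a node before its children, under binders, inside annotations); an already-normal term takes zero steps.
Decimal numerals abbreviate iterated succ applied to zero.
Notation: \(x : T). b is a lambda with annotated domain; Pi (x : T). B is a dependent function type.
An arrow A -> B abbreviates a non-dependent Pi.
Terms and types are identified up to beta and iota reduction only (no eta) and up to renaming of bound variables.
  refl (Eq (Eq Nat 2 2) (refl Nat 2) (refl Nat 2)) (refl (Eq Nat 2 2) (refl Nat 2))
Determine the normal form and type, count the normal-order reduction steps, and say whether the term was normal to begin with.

resulting normal form:
  refl (Eq (Eq Nat 2 2) (refl Nat 2) (refl Nat 2)) (refl (Eq Nat 2 2) (refl Nat 2))
the term's type:
  Eq (Eq (Eq Nat 2 2) (refl Nat 2) (refl Nat 2)) (refl (Eq Nat 2 2) (refl Nat 2)) (refl (Eq Nat 2 2) (refl Nat 2))
normal-order step count: 0
started in normal form: yes


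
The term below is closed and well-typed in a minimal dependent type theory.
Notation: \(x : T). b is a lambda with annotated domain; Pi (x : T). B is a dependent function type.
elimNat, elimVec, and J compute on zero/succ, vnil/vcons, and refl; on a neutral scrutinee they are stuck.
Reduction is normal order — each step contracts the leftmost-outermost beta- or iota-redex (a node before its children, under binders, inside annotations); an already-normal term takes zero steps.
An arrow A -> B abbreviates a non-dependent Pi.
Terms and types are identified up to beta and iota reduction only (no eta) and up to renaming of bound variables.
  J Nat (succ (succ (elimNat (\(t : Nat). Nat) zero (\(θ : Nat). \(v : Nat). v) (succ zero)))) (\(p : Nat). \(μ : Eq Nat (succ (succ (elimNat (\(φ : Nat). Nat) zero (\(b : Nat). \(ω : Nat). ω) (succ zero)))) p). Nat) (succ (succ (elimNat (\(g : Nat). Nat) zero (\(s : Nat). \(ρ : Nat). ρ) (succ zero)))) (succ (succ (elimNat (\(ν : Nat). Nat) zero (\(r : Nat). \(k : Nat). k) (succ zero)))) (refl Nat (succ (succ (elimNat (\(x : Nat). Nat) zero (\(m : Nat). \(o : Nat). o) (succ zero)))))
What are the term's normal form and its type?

normal form:
  succ (succ zero)
type:
  Nat


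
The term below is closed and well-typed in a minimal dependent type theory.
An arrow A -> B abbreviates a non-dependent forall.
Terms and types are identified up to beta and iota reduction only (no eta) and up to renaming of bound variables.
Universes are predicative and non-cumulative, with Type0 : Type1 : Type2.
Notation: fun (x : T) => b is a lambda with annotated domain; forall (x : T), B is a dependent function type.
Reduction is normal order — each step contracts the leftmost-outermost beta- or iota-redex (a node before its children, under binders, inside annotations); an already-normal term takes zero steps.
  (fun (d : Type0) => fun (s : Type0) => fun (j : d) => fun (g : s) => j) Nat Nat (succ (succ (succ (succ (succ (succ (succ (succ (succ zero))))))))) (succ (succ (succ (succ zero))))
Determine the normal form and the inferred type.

reduced normal form:
  succ (succ (succ (succ (succ (succ (succ (succ (succ zero))))))))
inferred type:
  Nat
observation: the first redex contracted is a beta-redex; the normal form is reached in 4 normal-order steps.


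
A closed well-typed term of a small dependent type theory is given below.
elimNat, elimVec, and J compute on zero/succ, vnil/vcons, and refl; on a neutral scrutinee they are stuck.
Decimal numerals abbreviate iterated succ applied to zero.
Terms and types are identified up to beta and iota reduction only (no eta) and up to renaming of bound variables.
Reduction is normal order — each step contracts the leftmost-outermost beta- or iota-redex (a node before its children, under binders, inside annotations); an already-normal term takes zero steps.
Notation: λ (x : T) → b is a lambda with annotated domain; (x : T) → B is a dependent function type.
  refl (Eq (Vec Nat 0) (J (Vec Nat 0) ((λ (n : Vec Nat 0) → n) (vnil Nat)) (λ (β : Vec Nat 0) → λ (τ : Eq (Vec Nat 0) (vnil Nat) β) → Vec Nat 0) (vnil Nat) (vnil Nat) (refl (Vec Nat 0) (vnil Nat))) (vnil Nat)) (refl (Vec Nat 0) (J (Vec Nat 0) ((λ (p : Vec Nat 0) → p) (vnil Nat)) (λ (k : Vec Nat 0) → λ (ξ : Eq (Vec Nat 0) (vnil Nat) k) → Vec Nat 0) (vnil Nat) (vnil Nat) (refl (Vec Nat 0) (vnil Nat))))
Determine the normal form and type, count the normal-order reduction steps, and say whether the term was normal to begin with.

normal form:
  refl (Eq (Vec Nat 0) (vnil Nat) (vnil Nat)) (refl (Vec Nat 0) (vnil Nat))
inferred type:
  Eq (Eq (Vec Nat 0) (vnil Nat) (vnil Nat)) (refl (Vec Nat 0) (vnil Nat)) (refl (Vec Nat 0) (vnil Nat))
normal-order step count: 2
term was already normal: no
first redex: a J iota-redex


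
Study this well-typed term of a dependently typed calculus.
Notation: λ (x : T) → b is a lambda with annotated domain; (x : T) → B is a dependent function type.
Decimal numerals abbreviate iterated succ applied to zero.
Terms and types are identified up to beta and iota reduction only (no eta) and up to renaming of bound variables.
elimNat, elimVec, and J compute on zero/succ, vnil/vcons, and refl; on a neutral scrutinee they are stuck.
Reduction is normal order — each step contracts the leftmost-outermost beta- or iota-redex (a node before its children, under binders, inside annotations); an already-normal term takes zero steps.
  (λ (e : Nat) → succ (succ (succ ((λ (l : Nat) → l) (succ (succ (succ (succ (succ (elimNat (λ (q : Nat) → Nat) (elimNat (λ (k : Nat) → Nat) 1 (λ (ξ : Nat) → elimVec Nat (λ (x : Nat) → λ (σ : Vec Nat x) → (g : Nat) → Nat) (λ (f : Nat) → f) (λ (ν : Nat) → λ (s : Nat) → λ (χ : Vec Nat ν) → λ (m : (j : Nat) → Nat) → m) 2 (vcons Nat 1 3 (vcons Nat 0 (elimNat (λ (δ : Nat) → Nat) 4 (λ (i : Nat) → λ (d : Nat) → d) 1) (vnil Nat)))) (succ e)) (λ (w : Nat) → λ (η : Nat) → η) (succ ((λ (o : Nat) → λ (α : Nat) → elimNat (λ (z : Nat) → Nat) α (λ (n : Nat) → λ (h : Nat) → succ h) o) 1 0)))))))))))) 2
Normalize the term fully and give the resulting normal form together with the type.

reduced normal form:
  9
the term's type:
  Nat


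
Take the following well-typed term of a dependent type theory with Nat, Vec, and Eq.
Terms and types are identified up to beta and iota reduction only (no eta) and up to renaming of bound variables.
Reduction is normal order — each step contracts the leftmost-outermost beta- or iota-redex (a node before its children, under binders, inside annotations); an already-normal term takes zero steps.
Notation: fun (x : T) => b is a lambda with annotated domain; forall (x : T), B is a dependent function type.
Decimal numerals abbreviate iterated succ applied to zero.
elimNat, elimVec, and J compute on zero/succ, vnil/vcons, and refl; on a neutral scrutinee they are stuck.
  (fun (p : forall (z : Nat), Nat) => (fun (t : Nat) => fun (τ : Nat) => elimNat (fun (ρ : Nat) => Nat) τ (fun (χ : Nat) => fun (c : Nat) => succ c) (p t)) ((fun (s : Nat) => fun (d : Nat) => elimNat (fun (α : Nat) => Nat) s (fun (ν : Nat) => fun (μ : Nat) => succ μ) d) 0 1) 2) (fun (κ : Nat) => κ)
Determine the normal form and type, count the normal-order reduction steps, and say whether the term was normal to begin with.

resulting normal form:
  3
type:
  Nat
normal-order step count: 14
term was already normal: no
first contracted redex: a beta-redex


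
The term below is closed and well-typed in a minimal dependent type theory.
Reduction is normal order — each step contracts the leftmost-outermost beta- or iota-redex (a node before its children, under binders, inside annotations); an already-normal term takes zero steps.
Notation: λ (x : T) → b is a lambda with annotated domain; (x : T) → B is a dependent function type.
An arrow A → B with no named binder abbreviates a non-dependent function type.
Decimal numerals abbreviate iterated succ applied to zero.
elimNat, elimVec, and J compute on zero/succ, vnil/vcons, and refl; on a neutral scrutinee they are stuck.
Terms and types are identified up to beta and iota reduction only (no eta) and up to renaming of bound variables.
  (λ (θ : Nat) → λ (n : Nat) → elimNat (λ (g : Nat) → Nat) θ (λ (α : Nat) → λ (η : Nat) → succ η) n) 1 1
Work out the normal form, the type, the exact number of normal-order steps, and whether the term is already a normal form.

resulting normal form:
  2
the term's type:
  Nat
reduction steps (normal order): 6
term was already normal: no
first contracted redex: a beta-redex


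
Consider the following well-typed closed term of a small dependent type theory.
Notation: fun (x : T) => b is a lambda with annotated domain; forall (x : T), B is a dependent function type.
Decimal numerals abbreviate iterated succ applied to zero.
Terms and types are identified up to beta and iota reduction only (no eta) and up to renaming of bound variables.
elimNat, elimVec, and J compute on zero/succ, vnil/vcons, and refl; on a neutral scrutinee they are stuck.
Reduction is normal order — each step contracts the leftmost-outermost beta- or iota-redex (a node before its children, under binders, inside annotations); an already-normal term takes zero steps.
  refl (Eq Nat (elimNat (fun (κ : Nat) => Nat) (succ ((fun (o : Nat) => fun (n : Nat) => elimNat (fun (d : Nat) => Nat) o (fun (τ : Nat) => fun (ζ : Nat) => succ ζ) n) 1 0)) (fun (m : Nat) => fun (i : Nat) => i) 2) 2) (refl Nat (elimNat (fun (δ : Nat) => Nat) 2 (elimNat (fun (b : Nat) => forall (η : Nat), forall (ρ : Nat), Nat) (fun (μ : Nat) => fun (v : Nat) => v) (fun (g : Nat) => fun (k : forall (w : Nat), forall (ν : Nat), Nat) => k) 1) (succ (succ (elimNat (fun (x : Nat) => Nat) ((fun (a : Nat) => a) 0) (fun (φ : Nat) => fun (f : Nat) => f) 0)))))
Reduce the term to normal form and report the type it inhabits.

resulting normal form:
  refl (Eq Nat 2 2) (refl Nat 2)
type:
  Eq (Eq Nat 2 2) (refl Nat 2) (refl Nat 2)


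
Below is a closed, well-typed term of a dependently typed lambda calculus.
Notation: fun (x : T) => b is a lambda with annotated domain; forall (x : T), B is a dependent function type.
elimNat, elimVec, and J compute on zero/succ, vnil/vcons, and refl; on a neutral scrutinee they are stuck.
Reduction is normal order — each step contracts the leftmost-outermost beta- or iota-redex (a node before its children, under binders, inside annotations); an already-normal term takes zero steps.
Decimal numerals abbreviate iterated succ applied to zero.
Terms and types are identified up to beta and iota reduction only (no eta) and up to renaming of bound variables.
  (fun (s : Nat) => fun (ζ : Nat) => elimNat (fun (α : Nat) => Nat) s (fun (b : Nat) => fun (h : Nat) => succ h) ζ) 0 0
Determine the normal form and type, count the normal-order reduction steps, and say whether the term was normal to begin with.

normal form:
  0
type:
  Nat
steps to reach normal form (normal order): 3
already normal: no
first contracted redex: a beta-redex


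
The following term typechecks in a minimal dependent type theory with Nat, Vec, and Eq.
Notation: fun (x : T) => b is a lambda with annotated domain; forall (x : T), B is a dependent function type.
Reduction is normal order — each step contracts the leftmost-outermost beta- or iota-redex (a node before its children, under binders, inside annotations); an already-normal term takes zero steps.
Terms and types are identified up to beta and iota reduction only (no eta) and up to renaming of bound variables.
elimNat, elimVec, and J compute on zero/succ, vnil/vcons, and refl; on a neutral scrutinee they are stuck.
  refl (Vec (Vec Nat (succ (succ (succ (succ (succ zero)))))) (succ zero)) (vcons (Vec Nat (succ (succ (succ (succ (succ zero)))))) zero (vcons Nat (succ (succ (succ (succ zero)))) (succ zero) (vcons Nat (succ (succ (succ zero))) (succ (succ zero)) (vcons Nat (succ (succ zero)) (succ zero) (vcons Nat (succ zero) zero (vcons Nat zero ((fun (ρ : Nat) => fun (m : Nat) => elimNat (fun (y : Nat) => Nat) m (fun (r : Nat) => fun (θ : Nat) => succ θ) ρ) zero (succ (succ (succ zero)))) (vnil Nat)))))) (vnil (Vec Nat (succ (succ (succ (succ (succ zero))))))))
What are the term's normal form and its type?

normal form:
  refl (Vec (Vec Nat (succ (succ (succ (succ (succ zero)))))) (succ zero)) (vcons (Vec Nat (succ (succ (succ (succ (succ zero)))))) zero (vcons Nat (succ (succ (succ (succ zero)))) (succ zero) (vcons Nat (succ (succ (succ zero))) (succ (succ zero)) (vcons Nat (succ (succ zero)) (succ zero) (vcons Nat (succ zero) zero (vcons Nat zero (succ (succ (succ zero))) (vnil Nat)))))) (vnil (Vec Nat (succ (succ (succ (succ (succ zero))))))))
type:
  Eq (Vec (Vec Nat (succ (succ (succ (succ (succ zero)))))) (succ zero)) (vcons (Vec Nat (succ (succ (succ (succ (succ zero)))))) zero (vcons Nat (succ (succ (succ (succ zero)))) (succ zero) (vcons Nat (succ (succ (succ zero))) (succ (succ zero)) (vcons Nat (succ (succ zero)) (succ zero) (vcons Nat (succ zero) zero (vcons Nat zero (succ (succ (succ zero))) (vnil Nat)))))) (vnil (Vec Nat (succ (succ (succ (succ (succ zero)))))))) (vcons (Vec Nat (succ (succ (succ (succ (succ zero)))))) zero (vcons Nat (succ (succ (succ (succ zero)))) (succ zero) (vcons Nat (succ (succ (succ zero))) (succ (succ zero)) (vcons Nat (succ (succ zero)) (succ zero) (vcons Nat (succ zero) zero (vcons Nat zero (succ (succ (succ zero))) (vnil Nat)))))) (vnil (Vec Nat (succ (succ (succ (succ (succ zero))))))))
observation: contracting a beta-redex first, the term normalizes in 3 steps.


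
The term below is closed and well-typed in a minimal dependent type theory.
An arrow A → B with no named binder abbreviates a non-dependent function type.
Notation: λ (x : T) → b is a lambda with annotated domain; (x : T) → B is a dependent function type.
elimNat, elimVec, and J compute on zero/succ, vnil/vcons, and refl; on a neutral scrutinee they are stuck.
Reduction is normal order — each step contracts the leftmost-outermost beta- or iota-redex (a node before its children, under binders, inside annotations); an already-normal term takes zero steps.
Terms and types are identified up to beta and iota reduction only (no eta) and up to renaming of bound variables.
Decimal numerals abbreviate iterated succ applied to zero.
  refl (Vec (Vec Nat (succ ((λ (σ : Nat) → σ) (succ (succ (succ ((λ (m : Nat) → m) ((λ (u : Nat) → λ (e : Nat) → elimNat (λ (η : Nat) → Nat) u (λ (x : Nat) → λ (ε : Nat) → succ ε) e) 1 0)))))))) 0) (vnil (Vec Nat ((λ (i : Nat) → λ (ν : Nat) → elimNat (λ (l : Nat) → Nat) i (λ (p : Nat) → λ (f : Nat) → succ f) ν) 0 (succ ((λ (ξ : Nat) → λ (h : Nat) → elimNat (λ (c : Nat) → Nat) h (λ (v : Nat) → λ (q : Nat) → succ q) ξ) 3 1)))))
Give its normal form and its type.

normal form:
  refl (Vec (Vec Nat 5) 0) (vnil (Vec Nat 5))
the term's type:
  Eq (Vec (Vec Nat 5) 0) (vnil (Vec Nat 5)) (vnil (Vec Nat 5))
observation: 35 normal-order steps separate the term from its normal form.


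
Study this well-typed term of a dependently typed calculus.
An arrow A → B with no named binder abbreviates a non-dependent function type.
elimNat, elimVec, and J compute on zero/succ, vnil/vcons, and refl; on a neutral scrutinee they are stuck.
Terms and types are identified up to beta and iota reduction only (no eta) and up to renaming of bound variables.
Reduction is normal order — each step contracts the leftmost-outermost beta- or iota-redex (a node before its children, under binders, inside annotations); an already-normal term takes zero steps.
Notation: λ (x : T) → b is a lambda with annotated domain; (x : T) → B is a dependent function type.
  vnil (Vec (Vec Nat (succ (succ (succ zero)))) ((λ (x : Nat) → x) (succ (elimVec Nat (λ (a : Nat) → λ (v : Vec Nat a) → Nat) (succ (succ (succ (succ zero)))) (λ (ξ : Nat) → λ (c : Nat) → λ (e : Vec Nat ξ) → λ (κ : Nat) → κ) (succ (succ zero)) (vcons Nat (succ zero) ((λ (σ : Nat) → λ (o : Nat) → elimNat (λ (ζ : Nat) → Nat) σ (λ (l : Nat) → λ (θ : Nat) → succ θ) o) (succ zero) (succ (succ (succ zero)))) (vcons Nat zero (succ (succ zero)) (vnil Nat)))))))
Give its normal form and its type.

normal form:
  vnil (Vec (Vec Nat (succ (succ (succ zero)))) (succ (succ (succ (succ (succ zero))))))
inferred type:
  Vec (Vec (Vec Nat (succ (succ (succ zero)))) (succ (succ (succ (succ (succ zero)))))) zero


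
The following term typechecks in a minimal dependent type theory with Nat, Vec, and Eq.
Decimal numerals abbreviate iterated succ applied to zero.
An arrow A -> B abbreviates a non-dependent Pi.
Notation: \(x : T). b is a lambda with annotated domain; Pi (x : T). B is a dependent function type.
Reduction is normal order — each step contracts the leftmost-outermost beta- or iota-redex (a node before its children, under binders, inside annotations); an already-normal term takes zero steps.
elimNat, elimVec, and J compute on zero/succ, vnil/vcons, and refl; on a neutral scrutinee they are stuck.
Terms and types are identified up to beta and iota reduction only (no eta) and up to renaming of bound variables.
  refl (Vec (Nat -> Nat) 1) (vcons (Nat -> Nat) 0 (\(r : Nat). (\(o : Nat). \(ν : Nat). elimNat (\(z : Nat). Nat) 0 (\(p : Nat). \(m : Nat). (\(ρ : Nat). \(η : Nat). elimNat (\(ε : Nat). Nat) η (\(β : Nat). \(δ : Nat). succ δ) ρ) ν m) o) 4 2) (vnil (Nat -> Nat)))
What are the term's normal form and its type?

normal form:
  refl (Vec (Nat -> Nat) 1) (vcons (Nat -> Nat) 0 (\(r : Nat). 8) (vnil (Nat -> Nat)))
type:
  Eq (Vec (Nat -> Nat) 1) (vcons (Nat -> Nat) 0 (\(r : Nat). 8) (vnil (Nat -> Nat))) (vcons (Nat -> Nat) 0 (\(o : Nat). 8) (vnil (Nat -> Nat)))
observation: the first redex contracted is a beta-redex; the normal form is reached in 51 normal-order steps.


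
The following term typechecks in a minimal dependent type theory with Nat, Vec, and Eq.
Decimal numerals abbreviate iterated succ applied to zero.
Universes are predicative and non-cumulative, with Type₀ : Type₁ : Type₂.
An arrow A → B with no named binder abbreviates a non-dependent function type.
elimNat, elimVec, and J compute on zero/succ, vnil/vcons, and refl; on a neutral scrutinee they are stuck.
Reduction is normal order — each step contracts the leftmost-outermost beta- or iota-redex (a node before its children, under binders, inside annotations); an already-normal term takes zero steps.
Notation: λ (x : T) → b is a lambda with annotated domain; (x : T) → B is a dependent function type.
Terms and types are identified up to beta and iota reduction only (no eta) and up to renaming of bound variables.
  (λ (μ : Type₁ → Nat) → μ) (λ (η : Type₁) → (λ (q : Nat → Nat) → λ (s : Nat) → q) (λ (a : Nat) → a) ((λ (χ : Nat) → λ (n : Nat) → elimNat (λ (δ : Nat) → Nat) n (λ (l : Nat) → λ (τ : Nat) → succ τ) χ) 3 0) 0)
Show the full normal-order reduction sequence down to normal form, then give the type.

reduction (normal order):
  (λ (μ : Type₁ → Nat) → μ) (λ (η : Type₁) → (λ (q : Nat → Nat) → λ (s : Nat) → q) (λ (a : Nat) → a) ((λ (χ : Nat) → λ (n : Nat) → elimNat (λ (δ : Nat) → Nat) n (λ (l : Nat) → λ (τ : Nat) → succ τ) χ) 3 0) 0)
  ~> λ (μ : Type₁) → (λ (η : Nat → Nat) → λ (q : Nat) → η) (λ (s : Nat) → s) ((λ (a : Nat) → λ (χ : Nat) → elimNat (λ (n : Nat) → Nat) χ (λ (δ : Nat) → λ (l : Nat) → succ l) a) 3 0) 0
  ~> λ (μ : Type₁) → (λ (η : Nat) → λ (q : Nat) → q) ((λ (s : Nat) → λ (a : Nat) → elimNat (λ (χ : Nat) → Nat) a (λ (n : Nat) → λ (δ : Nat) → succ δ) s) 3 0) 0
  ~> λ (μ : Type₁) → (λ (η : Nat) → η) 0
  ~> λ (μ : Type₁) → 0
inferred type:
  Type₁ → Nat


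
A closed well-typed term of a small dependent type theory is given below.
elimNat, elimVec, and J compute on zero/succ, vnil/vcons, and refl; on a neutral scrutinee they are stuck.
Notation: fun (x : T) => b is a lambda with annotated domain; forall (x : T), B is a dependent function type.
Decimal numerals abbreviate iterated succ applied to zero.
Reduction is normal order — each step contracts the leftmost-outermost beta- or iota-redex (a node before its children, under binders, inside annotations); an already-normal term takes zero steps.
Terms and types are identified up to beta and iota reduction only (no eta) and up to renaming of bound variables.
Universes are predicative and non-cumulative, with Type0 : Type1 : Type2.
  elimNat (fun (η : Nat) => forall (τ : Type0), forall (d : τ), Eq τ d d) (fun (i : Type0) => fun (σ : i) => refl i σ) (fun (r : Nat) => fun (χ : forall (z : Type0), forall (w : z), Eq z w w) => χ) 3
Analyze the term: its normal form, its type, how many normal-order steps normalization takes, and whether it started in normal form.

reduced normal form:
  fun (η : Type0) => fun (τ : η) => refl η τ
inferred type:
  forall (η : Type0), forall (τ : η), Eq η τ τ
steps to reach normal form (normal order): 10
started in normal form: no
first redex: an elimNat iota-redex


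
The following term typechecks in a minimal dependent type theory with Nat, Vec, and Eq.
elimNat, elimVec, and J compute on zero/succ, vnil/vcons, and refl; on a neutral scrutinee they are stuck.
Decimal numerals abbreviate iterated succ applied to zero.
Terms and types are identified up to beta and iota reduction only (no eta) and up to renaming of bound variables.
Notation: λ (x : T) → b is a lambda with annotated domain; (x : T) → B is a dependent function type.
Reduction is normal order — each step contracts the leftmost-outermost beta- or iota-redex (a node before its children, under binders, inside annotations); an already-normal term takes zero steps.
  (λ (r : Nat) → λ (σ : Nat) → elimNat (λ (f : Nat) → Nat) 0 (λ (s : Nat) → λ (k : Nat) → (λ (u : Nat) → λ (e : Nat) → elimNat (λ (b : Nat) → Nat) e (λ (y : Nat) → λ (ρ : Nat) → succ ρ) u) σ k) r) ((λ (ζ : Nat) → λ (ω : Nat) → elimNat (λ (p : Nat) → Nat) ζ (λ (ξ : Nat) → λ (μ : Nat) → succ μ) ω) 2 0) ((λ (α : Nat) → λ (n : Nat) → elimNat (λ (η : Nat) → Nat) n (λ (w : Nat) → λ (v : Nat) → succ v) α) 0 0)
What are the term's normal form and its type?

reduced normal form:
  0
inferred type:
  Nat
observation: contracting a beta-redex first, the term normalizes in 18 steps.


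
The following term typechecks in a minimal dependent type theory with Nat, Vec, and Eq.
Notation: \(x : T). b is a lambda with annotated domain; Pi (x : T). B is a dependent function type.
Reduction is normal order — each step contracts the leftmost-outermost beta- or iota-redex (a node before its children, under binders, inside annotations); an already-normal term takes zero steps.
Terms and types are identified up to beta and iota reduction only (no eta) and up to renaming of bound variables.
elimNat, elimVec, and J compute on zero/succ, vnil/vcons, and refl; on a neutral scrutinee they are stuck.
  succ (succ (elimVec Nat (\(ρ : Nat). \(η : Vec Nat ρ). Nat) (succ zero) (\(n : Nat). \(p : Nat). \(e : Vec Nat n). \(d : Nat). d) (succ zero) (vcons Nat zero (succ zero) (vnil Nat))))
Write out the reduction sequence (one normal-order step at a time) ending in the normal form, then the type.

reduction (normal order):
  succ (succ (elimVec Nat (\(ρ : Nat). \(η : Vec Nat ρ). Nat) (succ zero) (\(n : Nat). \(p : Nat). \(e : Vec Nat n). \(d : Nat). d) (succ zero) (vcons Nat zero (succ zero) (vnil Nat))))
  ~> succ (succ ((\(ρ : Nat). \(η : Nat). \(n : Vec Nat ρ). \(p : Nat). p) zero (succ zero) (vnil Nat) (elimVec Nat (\(e : Nat). \(d : Vec Nat e). Nat) (succ zero) (\(κ : Nat). \(μ : Nat). \(ε : Vec Nat κ). \(k : Nat). k) zero (vnil Nat))))
  ~> succ (succ ((\(ρ : Nat). \(η : Vec Nat zero). \(n : Nat). n) (succ zero) (vnil Nat) (elimVec Nat (\(p : Nat). \(e : Vec Nat p). Nat) (succ zero) (\(d : Nat). \(κ : Nat). \(μ : Vec Nat d). \(ε : Nat). ε) zero (vnil Nat))))
  ~> succ (succ ((\(ρ : Vec Nat zero). \(η : Nat). η) (vnil Nat) (elimVec Nat (\(n : Nat). \(p : Vec Nat n). Nat) (succ zero) (\(e : Nat). \(d : Nat). \(κ : Vec Nat e). \(μ : Nat). μ) zero (vnil Nat))))
  ~> succ (succ ((\(ρ : Nat). ρ) (elimVec Nat (\(η : Nat). \(n : Vec Nat η). Nat) (succ zero) (\(p : Nat). \(e : Nat). \(d : Vec Nat p). \(κ : Nat). κ) zero (vnil Nat))))
  ~> succ (succ (elimVec Nat (\(ρ : Nat). \(η : Vec Nat ρ). Nat) (succ zero) (\(n : Nat). \(p : Nat). \(e : Vec Nat n). \(d : Nat). d) zero (vnil Nat)))
  ~> succ (succ (succ zero))
inferred type:
  Nat


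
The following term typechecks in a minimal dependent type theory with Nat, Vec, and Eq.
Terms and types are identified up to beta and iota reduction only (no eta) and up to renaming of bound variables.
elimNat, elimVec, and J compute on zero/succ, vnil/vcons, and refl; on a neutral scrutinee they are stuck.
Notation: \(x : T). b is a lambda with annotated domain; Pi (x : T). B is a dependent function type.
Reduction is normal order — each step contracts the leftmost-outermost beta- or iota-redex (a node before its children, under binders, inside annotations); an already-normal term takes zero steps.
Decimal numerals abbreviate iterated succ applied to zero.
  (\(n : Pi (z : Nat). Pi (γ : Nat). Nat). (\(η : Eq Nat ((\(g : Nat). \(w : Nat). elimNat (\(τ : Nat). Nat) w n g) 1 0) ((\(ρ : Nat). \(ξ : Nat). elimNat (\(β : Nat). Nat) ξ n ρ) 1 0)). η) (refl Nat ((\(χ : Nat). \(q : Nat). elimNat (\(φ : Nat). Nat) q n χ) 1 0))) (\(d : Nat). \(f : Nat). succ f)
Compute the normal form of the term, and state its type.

resulting normal form:
  refl Nat 1
the term's type:
  Eq Nat 1 1


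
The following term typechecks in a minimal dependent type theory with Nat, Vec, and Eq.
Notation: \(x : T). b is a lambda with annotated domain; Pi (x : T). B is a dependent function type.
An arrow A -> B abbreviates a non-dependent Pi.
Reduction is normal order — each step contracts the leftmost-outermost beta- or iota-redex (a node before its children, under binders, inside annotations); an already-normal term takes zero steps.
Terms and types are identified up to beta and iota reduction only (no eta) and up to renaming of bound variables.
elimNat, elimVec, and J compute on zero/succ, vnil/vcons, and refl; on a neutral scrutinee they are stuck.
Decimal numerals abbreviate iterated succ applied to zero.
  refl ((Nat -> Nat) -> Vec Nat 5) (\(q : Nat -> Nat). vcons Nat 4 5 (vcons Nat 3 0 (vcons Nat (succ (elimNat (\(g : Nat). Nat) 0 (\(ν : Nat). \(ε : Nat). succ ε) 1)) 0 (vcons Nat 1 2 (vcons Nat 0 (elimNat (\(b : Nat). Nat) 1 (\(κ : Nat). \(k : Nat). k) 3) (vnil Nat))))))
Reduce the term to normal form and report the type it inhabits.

reduced normal form:
  refl ((Nat -> Nat) -> Vec Nat 5) (\(q : Nat -> Nat). vcons Nat 4 5 (vcons Nat 3 0 (vcons Nat 2 0 (vcons Nat 1 2 (vcons Nat 0 1 (vnil Nat))))))
inferred type:
  Eq ((Nat -> Nat) -> Vec Nat 5) (\(q : Nat -> Nat). vcons Nat 4 5 (vcons Nat 3 0 (vcons Nat 2 0 (vcons Nat 1 2 (vcons Nat 0 1 (vnil Nat)))))) (\(g : Nat -> Nat). vcons Nat 4 5 (vcons Nat 3 0 (vcons Nat 2 0 (vcons Nat 1 2 (vcons Nat 0 1 (vnil Nat))))))


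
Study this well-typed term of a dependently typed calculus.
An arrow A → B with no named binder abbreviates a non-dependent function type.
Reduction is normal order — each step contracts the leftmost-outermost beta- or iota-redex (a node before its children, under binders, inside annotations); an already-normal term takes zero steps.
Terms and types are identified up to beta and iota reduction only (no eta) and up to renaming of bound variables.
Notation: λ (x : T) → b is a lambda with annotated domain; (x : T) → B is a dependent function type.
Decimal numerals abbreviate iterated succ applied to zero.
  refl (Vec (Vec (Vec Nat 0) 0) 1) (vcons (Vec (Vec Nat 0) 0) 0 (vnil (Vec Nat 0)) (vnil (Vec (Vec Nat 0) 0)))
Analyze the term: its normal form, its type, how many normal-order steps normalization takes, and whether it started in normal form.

resulting normal form:
  refl (Vec (Vec (Vec Nat 0) 0) 1) (vcons (Vec (Vec Nat 0) 0) 0 (vnil (Vec Nat 0)) (vnil (Vec (Vec Nat 0) 0)))
type:
  Eq (Vec (Vec (Vec Nat 0) 0) 1) (vcons (Vec (Vec Nat 0) 0) 0 (vnil (Vec Nat 0)) (vnil (Vec (Vec Nat 0) 0))) (vcons (Vec (Vec Nat 0) 0) 0 (vnil (Vec Nat 0)) (vnil (Vec (Vec Nat 0) 0)))
normal-order step count: 0
term was already normal: yes


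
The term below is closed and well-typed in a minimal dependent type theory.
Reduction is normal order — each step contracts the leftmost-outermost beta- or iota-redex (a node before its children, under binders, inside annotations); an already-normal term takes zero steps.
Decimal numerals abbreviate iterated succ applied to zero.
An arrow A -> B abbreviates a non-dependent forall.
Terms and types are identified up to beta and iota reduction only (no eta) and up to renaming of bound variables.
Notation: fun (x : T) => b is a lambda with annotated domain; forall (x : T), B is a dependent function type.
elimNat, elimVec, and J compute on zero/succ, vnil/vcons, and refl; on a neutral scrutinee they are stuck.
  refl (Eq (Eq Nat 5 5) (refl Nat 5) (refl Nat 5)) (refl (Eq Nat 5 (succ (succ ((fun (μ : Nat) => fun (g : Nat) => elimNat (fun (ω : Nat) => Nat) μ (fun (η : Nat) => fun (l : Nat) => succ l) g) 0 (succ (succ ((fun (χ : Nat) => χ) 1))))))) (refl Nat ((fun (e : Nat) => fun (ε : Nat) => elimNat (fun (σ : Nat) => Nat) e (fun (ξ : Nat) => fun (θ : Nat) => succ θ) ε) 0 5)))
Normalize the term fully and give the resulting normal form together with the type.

reduced normal form:
  refl (Eq (Eq Nat 5 5) (refl Nat 5) (refl Nat 5)) (refl (Eq Nat 5 5) (refl Nat 5))
inferred type:
  Eq (Eq (Eq Nat 5 5) (refl Nat 5) (refl Nat 5)) (refl (Eq Nat 5 5) (refl Nat 5)) (refl (Eq Nat 5 5) (refl Nat 5))


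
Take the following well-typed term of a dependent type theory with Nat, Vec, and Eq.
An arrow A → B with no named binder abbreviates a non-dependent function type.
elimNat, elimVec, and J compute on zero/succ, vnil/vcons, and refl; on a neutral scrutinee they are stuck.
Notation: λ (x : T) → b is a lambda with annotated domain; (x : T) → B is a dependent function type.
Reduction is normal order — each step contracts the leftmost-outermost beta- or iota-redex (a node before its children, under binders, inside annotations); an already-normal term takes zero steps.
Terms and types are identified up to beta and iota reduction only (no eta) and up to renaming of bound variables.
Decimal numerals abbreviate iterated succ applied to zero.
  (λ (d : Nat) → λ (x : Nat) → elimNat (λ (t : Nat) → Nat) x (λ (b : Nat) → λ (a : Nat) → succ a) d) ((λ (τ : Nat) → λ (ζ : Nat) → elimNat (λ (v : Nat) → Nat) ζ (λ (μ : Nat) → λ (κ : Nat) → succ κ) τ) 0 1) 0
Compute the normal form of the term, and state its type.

normal form:
  1
the term's type:
  Nat


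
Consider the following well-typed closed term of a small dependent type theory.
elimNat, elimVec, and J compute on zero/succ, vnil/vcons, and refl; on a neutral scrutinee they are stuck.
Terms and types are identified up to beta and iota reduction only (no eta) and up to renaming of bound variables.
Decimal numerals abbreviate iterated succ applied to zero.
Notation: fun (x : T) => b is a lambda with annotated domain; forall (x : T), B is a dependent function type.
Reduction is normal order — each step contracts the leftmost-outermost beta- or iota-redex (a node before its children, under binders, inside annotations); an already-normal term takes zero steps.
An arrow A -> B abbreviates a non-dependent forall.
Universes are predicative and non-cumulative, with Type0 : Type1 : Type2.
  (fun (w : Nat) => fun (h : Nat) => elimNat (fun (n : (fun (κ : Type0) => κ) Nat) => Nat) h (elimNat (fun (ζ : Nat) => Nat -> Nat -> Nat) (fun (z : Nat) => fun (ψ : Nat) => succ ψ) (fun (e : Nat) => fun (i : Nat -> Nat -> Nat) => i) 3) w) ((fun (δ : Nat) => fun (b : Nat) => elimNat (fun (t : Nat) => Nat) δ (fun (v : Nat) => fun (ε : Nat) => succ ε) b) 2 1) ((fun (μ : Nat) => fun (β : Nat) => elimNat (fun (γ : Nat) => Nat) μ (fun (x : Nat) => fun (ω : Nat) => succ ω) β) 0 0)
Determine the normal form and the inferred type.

resulting normal form:
  3
type:
  Nat
observation: reduction starts at a beta-redex, and 32 normal-order steps reach the normal form.


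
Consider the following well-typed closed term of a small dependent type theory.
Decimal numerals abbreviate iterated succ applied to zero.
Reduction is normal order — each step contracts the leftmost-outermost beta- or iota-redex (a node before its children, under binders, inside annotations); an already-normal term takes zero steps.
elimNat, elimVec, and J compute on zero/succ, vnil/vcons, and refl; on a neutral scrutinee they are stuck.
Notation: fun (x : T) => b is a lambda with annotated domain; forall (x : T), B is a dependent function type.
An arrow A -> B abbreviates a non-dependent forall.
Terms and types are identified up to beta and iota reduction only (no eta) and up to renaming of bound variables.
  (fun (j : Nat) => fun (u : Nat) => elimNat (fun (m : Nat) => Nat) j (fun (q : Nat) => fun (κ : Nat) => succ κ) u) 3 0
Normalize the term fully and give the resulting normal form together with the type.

reduced normal form:
  3
the term's type:
  Nat


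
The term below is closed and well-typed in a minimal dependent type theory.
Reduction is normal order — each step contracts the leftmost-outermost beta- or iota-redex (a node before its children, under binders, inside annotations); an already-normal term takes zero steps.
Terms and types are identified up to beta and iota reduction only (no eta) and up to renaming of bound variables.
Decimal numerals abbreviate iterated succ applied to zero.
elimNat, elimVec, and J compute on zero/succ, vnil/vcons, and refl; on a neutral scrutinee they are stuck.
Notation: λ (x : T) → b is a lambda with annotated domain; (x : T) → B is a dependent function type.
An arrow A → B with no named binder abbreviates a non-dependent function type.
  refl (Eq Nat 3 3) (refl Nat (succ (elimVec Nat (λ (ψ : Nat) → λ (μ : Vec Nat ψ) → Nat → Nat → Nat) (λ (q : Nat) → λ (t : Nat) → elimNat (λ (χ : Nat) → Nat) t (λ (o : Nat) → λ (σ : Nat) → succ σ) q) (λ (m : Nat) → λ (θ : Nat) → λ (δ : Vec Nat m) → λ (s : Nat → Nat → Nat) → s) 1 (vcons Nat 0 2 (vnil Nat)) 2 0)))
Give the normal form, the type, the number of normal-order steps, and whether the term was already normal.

normal form:
  refl (Eq Nat 3 3) (refl Nat 3)
type:
  Eq (Eq Nat 3 3) (refl Nat 3) (refl Nat 3)
normal-order step count: 15
started in normal form: no
first contracted redex: an elimVec iota-redex


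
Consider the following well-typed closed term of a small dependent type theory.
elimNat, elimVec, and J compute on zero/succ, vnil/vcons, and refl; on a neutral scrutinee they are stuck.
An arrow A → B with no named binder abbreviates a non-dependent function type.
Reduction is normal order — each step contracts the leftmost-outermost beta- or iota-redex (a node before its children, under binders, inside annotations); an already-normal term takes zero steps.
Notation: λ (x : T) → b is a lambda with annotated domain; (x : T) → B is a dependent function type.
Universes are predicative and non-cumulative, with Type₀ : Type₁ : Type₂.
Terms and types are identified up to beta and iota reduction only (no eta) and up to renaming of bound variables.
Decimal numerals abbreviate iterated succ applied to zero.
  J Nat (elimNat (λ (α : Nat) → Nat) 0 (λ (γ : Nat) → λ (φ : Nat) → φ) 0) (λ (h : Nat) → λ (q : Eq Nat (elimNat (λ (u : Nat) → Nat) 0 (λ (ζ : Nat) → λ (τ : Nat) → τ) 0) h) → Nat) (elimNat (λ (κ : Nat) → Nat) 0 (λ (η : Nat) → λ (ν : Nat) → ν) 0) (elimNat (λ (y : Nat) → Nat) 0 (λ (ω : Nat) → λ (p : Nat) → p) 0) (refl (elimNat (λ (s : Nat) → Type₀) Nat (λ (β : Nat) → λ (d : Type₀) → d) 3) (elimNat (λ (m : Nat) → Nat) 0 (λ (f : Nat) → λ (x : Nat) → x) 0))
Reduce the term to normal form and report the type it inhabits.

reduced normal form:
  0
type:
  Nat
observation: reduction starts at a J iota-redex, and 2 normal-order steps reach the normal form.


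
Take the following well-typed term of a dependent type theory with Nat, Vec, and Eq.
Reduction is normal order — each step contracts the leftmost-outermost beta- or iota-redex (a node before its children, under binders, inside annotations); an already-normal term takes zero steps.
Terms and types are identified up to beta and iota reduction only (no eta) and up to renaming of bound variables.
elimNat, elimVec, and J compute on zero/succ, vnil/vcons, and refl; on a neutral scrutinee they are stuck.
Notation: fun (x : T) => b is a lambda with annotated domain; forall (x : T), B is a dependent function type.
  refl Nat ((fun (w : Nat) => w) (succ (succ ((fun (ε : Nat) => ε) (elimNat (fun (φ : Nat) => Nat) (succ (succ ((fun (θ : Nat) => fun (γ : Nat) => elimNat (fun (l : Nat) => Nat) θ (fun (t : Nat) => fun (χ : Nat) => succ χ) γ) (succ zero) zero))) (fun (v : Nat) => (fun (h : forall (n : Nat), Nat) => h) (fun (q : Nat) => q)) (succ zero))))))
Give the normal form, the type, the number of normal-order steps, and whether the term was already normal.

resulting normal form:
  refl Nat (succ (succ (succ (succ (succ zero)))))
the term's type:
  Eq Nat (succ (succ (succ (succ (succ zero))))) (succ (succ (succ (succ (succ zero)))))
normal-order step count: 10
started in normal form: no
first redex: a beta-redex


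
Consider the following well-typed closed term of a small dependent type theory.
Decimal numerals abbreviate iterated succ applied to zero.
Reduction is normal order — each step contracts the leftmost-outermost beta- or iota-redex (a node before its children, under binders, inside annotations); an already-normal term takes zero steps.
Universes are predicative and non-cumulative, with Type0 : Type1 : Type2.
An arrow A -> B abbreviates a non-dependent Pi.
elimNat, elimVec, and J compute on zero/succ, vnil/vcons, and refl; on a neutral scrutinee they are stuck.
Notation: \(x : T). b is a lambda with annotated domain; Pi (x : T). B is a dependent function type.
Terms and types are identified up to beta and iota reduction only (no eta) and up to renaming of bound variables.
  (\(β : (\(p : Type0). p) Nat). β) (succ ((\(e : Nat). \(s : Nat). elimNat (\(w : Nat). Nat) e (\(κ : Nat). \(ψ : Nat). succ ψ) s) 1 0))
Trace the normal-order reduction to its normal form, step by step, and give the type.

normal-order reduction sequence:
  (\(β : (\(p : Type0). p) Nat). β) (succ ((\(e : Nat). \(s : Nat). elimNat (\(w : Nat). Nat) e (\(κ : Nat). \(ψ : Nat). succ ψ) s) 1 0))
  ~> succ ((\(β : Nat). \(p : Nat). elimNat (\(e : Nat). Nat) β (\(s : Nat). \(w : Nat). succ w) p) 1 0)
  ~> succ ((\(β : Nat). elimNat (\(p : Nat). Nat) 1 (\(e : Nat). \(s : Nat). succ s) β) 0)
  ~> succ (elimNat (\(β : Nat). Nat) 1 (\(p : Nat). \(e : Nat). succ e) 0)
  ~> 2
inferred type:
  Nat
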